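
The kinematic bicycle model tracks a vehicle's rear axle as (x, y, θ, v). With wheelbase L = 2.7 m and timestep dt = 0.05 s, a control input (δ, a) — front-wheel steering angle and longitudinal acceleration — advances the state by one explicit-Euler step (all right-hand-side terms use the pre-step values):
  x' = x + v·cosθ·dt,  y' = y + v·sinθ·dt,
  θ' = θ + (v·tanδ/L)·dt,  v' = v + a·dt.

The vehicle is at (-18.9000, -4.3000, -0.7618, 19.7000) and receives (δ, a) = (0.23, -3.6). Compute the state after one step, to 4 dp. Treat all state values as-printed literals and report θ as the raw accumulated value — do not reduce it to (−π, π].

x' = -18.9000 + 19.7000·cos(-0.7618)·0.05 = -18.1873
y' = -4.3000 + 19.7000·sin(-0.7618)·0.05 = -4.9799
θ' = -0.7618 + (19.7000/2.7)·tan(0.23)·0.05 = -0.6764
v' = 19.7000 − 3.6000·0.05 = 19.5200

(-18.1873, -4.9799, -0.6764, 19.5200)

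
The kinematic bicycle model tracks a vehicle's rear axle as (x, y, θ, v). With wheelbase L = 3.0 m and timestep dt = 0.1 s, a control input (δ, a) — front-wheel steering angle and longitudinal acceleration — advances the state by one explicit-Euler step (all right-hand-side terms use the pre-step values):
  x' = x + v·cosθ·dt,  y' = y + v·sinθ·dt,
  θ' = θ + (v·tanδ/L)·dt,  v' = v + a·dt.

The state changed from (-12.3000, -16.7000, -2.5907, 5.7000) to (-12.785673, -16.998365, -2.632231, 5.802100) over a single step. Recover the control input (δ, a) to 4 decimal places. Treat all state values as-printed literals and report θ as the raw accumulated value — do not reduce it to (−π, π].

a = (v'−v)/dt = (0.102100)/0.1 = 1.0210
Δθ = θ'−θ = -0.041531;  (v·dt/L) = 5.7000·0.1/3.0 = 0.190000
tan δ = Δθ·L/(v·dt) = -0.218584  →  δ = -0.2152

δ = -0.2152, a = 1.0210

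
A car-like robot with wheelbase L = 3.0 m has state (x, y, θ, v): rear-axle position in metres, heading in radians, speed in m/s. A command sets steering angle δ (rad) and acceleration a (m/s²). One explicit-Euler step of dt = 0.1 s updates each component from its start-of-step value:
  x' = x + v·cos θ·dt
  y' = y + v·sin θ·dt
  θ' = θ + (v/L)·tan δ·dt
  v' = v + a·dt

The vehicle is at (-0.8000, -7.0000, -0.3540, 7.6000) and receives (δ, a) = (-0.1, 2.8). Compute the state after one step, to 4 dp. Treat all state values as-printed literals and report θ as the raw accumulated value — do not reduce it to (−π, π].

x' = -0.8000 + 7.6000·cos(-0.3540)·0.1 = -0.0871
y' = -7.0000 + 7.6000·sin(-0.3540)·0.1 = -7.2635
θ' = -0.3540 + (7.6000/3.0)·tan(-0.1)·0.1 = -0.3794
v' = 7.6000 + 2.8000·0.1 = 7.8800

(-0.0871, -7.2635, -0.3794, 7.8800)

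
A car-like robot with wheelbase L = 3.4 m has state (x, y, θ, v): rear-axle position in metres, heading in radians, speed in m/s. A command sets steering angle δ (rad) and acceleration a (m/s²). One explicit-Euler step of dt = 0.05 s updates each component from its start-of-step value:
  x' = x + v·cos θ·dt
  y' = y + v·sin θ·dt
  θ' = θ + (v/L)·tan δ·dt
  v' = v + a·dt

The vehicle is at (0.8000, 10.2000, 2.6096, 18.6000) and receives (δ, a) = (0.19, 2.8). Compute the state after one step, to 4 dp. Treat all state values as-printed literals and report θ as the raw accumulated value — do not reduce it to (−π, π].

(-0.0015, 10.6717, 2.6622, 18.7400)

x' = 0.8000 + 18.6000·cos(2.6096)·0.05 = -0.0015
y' = 10.2000 + 18.6000·sin(2.6096)·0.05 = 10.6717
θ' = 2.6096 + (18.6000/3.4)·tan(0.19)·0.05 = 2.6622
v' = 18.6000 + 2.8000·0.05 = 18.7400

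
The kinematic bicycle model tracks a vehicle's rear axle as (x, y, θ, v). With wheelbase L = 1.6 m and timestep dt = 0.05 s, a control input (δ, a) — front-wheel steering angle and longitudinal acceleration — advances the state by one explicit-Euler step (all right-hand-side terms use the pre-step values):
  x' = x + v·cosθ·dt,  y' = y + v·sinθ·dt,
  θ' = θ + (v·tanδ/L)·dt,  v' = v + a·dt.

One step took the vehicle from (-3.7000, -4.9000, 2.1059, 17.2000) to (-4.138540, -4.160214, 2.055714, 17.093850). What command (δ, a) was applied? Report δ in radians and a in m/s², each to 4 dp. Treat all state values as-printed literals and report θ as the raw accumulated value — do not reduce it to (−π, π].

δ = -0.0931, a = -2.1230

a = (v'−v)/dt = (-0.106150)/0.05 = -2.1230
Δθ = θ'−θ = -0.050186;  (v·dt/L) = 17.2000·0.05/1.6 = 0.537500
tan δ = Δθ·L/(v·dt) = -0.093369  →  δ = -0.0931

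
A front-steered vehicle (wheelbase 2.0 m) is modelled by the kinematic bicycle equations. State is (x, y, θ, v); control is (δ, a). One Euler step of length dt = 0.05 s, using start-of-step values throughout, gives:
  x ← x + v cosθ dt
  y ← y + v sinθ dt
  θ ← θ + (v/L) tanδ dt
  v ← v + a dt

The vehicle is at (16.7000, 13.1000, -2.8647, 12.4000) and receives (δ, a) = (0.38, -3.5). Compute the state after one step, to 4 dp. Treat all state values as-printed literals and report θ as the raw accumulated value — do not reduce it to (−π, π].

(16.1036, 12.9305, -2.7409, 12.2250)

x' = 16.7000 + 12.4000·cos(-2.8647)·0.05 = 16.1036
y' = 13.1000 + 12.4000·sin(-2.8647)·0.05 = 12.9305
θ' = -2.8647 + (12.4000/2.0)·tan(0.38)·0.05 = -2.7409
v' = 12.4000 − 3.5000·0.05 = 12.2250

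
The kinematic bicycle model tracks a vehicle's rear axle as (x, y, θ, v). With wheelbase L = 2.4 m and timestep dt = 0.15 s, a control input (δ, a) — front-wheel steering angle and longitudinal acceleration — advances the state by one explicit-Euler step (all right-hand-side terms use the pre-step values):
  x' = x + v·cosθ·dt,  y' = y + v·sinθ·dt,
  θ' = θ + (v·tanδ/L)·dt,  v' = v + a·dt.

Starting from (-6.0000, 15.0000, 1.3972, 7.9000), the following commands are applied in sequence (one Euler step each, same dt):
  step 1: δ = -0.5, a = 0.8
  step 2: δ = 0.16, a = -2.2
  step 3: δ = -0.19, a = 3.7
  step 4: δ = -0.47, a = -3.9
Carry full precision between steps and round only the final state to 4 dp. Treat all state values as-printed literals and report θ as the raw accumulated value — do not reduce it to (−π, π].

(-4.3269, 19.4434, 0.8542, 7.6600)

after step 1 (δ=-0.5, a=0.8): (-5.795320, 16.167189, 1.127463, 8.020000)
after step 2 (δ=0.16, a=-2.2): (-5.279290, 17.253892, 1.208355, 7.690000)
after step 3 (δ=-0.19, a=3.7): (-4.870307, 18.332453, 1.115921, 8.245000)
after step 4 (δ=-0.47, a=-3.9): (-4.326940, 19.443445, 0.854160, 7.660000)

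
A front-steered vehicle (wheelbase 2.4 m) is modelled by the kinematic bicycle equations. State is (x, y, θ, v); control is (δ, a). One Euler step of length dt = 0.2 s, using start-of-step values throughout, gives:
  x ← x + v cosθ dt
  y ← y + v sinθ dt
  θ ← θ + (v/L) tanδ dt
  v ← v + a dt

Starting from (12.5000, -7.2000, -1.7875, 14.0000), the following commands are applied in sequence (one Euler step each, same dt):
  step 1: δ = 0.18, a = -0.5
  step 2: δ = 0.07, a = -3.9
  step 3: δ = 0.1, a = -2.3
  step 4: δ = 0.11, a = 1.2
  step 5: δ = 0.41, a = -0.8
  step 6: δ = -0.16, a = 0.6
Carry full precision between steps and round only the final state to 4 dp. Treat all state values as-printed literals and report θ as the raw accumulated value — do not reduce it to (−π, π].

(15.1007, -22.1101, -0.9719, 12.8600)

after step 1 (δ=0.18, a=-0.5): (11.897968, -9.934512, -1.575202, 13.900000)
after step 2 (δ=0.07, a=-3.9): (11.885719, -12.714485, -1.493986, 13.120000)
after step 3 (δ=0.1, a=-2.3): (12.087071, -15.330748, -1.384287, 12.660000)
after step 4 (δ=0.11, a=1.2): (12.556580, -17.818837, -1.267767, 12.900000)
after step 5 (δ=0.41, a=-0.8): (13.326486, -20.281284, -0.800538, 12.740000)
after step 6 (δ=-0.16, a=0.6): (15.100711, -22.110062, -0.971869, 12.860000)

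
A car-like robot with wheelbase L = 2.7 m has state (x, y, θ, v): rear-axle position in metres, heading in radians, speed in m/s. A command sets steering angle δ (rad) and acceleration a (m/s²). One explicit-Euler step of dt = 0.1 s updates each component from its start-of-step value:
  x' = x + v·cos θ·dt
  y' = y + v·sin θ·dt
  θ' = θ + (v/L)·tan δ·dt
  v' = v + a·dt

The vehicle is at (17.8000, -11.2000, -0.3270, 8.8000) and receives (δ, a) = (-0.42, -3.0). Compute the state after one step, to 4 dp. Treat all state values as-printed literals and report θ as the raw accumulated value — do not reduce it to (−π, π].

(18.6334, -11.4827, -0.4725, 8.5000)

x' = 17.8000 + 8.8000·cos(-0.3270)·0.1 = 18.6334
y' = -11.2000 + 8.8000·sin(-0.3270)·0.1 = -11.4827
θ' = -0.3270 + (8.8000/2.7)·tan(-0.42)·0.1 = -0.4725
v' = 8.8000 − 3.0000·0.1 = 8.5000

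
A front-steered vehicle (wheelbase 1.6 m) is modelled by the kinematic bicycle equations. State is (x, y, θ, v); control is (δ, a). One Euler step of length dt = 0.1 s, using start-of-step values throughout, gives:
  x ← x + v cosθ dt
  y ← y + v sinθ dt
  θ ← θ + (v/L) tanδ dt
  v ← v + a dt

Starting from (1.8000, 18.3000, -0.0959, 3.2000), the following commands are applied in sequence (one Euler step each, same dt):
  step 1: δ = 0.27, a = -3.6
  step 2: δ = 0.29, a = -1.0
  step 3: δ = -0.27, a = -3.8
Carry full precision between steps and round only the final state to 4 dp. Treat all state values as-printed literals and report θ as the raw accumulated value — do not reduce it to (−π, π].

(2.6763, 18.2612, -0.0350, 2.3600)

after step 1 (δ=0.27, a=-3.6): (2.118530, 18.269359, -0.040548, 2.840000)
after step 2 (δ=0.29, a=-1.0): (2.402296, 18.257846, 0.012420, 2.740000)
after step 3 (δ=-0.27, a=-3.8): (2.676275, 18.261249, -0.034975, 2.360000)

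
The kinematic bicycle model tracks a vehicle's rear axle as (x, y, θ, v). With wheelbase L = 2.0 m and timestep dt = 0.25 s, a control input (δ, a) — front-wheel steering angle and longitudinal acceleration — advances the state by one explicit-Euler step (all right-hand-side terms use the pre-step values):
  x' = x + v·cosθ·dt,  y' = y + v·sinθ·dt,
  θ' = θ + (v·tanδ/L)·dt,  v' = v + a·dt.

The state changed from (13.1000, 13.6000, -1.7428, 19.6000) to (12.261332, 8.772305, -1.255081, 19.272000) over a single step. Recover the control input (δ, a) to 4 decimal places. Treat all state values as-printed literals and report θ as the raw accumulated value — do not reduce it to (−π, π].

δ = 0.1965, a = -1.3120

a = (v'−v)/dt = (-0.328000)/0.25 = -1.3120
Δθ = θ'−θ = 0.487719;  (v·dt/L) = 19.6000·0.25/2.0 = 2.450000
tan δ = Δθ·L/(v·dt) = 0.199069  →  δ = 0.1965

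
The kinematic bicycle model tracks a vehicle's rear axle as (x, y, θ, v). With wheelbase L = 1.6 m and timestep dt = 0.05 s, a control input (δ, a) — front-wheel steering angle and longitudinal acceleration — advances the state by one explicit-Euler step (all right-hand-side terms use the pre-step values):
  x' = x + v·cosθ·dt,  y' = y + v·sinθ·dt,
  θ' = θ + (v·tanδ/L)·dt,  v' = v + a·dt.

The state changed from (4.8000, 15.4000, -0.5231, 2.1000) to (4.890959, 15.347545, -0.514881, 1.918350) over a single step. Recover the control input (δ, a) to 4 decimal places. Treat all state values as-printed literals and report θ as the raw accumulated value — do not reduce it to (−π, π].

δ = 0.1246, a = -3.6330

a = (v'−v)/dt = (-0.181650)/0.05 = -3.6330
Δθ = θ'−θ = 0.008219;  (v·dt/L) = 2.1000·0.05/1.6 = 0.065625
tan δ = Δθ·L/(v·dt) = 0.125242  →  δ = 0.1246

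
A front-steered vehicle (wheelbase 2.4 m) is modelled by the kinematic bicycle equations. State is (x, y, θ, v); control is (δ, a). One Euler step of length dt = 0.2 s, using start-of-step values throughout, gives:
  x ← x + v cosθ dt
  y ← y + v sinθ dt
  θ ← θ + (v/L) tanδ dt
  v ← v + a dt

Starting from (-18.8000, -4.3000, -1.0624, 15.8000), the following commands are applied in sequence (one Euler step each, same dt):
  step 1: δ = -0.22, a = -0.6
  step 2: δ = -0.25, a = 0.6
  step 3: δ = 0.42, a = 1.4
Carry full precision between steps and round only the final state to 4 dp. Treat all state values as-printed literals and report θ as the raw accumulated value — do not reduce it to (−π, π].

after step 1 (δ=-0.22, a=-0.6): (-17.261785, -7.060343, -1.356832, 15.680000)
after step 2 (δ=-0.25, a=0.6): (-16.595901, -10.124832, -1.690479, 15.800000)
after step 3 (δ=0.42, a=1.4): (-16.973196, -13.262228, -1.102492, 16.080000)

(-16.9732, -13.2622, -1.1025, 16.0800)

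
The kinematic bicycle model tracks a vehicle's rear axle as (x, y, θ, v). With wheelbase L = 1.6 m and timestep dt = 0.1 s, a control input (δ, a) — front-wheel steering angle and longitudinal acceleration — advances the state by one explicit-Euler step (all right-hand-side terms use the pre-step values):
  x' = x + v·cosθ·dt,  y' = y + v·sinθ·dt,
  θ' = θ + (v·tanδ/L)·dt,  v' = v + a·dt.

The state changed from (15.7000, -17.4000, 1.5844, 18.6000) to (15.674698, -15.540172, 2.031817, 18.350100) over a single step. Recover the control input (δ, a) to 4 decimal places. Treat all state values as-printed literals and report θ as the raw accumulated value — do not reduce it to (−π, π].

a = (v'−v)/dt = (-0.249900)/0.1 = -2.4990
Δθ = θ'−θ = 0.447417;  (v·dt/L) = 18.6000·0.1/1.6 = 1.162500
tan δ = Δθ·L/(v·dt) = 0.384875  →  δ = 0.3674

δ = 0.3674, a = -2.4990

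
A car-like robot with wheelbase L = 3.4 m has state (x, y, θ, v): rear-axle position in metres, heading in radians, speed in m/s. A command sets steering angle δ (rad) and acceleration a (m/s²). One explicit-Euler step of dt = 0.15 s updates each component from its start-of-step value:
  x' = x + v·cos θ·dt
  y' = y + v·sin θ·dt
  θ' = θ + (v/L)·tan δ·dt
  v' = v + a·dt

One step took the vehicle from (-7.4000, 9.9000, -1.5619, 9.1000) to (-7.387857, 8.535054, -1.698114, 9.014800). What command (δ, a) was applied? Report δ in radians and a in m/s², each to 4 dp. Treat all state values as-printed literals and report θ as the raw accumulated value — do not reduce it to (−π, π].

a = (v'−v)/dt = (-0.085200)/0.15 = -0.5680
Δθ = θ'−θ = -0.136214;  (v·dt/L) = 9.1000·0.15/3.4 = 0.401471
tan δ = Δθ·L/(v·dt) = -0.339288  →  δ = -0.3271

δ = -0.3271, a = -0.5680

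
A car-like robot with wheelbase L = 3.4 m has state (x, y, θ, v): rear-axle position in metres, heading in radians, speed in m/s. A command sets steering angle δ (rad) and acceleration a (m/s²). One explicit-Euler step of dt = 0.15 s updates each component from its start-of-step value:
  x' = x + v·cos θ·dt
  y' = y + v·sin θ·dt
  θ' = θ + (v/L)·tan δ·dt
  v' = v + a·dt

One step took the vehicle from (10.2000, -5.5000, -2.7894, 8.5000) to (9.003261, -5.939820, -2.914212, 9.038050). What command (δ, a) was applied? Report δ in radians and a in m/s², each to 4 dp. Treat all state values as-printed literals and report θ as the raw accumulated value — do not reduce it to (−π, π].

a = (v'−v)/dt = (0.538050)/0.15 = 3.5870
Δθ = θ'−θ = -0.124812;  (v·dt/L) = 8.5000·0.15/3.4 = 0.375000
tan δ = Δθ·L/(v·dt) = -0.332832  →  δ = -0.3213

δ = -0.3213, a = 3.5870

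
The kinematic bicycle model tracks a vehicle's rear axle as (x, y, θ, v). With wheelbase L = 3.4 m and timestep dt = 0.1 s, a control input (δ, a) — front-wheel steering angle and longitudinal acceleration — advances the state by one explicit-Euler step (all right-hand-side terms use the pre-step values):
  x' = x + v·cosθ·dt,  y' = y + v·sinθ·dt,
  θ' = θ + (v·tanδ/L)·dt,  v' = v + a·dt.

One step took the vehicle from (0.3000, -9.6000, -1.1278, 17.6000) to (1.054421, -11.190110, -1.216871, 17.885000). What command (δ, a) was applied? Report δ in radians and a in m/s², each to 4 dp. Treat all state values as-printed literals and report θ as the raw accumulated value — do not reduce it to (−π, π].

a = (v'−v)/dt = (0.285000)/0.1 = 2.8500
Δθ = θ'−θ = -0.089071;  (v·dt/L) = 17.6000·0.1/3.4 = 0.517647
tan δ = Δθ·L/(v·dt) = -0.172069  →  δ = -0.1704

δ = -0.1704, a = 2.8500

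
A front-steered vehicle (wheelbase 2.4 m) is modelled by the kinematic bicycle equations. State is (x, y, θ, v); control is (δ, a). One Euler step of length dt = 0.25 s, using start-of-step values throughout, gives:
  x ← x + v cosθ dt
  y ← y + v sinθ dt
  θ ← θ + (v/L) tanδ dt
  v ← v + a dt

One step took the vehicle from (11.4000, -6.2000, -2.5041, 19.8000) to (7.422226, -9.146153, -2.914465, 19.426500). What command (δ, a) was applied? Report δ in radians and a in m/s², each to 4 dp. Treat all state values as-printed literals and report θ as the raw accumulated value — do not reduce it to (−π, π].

a = (v'−v)/dt = (-0.373500)/0.25 = -1.4940
Δθ = θ'−θ = -0.410365;  (v·dt/L) = 19.8000·0.25/2.4 = 2.062500
tan δ = Δθ·L/(v·dt) = -0.198965  →  δ = -0.1964

δ = -0.1964, a = -1.4940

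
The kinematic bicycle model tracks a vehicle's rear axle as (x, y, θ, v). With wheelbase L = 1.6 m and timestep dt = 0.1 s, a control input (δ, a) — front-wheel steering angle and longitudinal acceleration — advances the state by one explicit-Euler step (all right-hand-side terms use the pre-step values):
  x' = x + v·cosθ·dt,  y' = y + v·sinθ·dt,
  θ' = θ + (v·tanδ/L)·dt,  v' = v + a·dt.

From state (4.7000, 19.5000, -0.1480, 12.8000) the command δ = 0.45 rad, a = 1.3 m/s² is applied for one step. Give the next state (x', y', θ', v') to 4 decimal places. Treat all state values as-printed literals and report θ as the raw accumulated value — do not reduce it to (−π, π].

x' = 4.7000 + 12.8000·cos(-0.1480)·0.1 = 5.9660
y' = 19.5000 + 12.8000·sin(-0.1480)·0.1 = 19.3113
θ' = -0.1480 + (12.8000/1.6)·tan(0.45)·0.1 = 0.2384
v' = 12.8000 + 1.3000·0.1 = 12.9300

(5.9660, 19.3113, 0.2384, 12.9300)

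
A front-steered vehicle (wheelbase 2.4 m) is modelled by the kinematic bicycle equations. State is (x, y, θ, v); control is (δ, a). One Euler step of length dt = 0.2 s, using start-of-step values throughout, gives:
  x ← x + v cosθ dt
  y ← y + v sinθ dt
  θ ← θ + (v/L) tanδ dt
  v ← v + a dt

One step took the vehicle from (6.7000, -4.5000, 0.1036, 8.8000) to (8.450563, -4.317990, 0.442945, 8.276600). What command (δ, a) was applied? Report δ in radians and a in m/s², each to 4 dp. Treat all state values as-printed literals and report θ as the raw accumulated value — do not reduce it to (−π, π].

a = (v'−v)/dt = (-0.523400)/0.2 = -2.6170
Δθ = θ'−θ = 0.339345;  (v·dt/L) = 8.8000·0.2/2.4 = 0.733333
tan δ = Δθ·L/(v·dt) = 0.462743  →  δ = 0.4334

δ = 0.4334, a = -2.6170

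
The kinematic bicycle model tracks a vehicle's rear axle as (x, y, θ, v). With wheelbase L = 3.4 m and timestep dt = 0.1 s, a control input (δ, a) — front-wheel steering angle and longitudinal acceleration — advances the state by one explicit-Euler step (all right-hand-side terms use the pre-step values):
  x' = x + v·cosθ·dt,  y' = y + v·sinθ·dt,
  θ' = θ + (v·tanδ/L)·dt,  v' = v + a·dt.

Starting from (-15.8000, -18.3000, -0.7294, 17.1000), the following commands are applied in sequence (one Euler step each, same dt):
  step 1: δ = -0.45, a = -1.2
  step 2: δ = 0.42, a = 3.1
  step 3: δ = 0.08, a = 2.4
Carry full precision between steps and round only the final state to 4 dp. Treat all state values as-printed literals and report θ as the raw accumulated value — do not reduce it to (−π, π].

after step 1 (δ=-0.45, a=-1.2): (-14.525068, -19.439582, -0.972348, 16.980000)
after step 2 (δ=0.42, a=3.1): (-13.568481, -20.842488, -0.749325, 17.290000)
after step 3 (δ=0.08, a=2.4): (-12.302595, -22.020187, -0.708555, 17.530000)

(-12.3026, -22.0202, -0.7086, 17.5300)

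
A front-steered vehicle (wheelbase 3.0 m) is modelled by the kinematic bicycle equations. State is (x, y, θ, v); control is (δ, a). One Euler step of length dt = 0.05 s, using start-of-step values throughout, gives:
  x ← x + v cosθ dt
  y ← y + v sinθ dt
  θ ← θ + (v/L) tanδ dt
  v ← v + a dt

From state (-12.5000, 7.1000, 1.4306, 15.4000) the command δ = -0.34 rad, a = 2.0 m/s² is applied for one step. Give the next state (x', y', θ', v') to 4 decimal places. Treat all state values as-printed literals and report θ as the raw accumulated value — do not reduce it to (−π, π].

x' = -12.5000 + 15.4000·cos(1.4306)·0.05 = -12.3924
y' = 7.1000 + 15.4000·sin(1.4306)·0.05 = 7.8624
θ' = 1.4306 + (15.4000/3.0)·tan(-0.34)·0.05 = 1.3398
v' = 15.4000 + 2.0000·0.05 = 15.5000

(-12.3924, 7.8624, 1.3398, 15.5000)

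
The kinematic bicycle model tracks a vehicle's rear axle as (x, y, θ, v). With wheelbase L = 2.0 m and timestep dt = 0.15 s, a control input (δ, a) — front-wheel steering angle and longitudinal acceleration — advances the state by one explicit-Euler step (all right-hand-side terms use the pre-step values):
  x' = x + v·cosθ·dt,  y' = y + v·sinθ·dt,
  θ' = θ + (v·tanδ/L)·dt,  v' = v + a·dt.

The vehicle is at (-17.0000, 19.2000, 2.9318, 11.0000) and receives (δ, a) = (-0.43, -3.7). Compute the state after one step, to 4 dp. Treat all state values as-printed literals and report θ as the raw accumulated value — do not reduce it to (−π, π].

(-18.6138, 19.5436, 2.5534, 10.4450)

x' = -17.0000 + 11.0000·cos(2.9318)·0.15 = -18.6138
y' = 19.2000 + 11.0000·sin(2.9318)·0.15 = 19.5436
θ' = 2.9318 + (11.0000/2.0)·tan(-0.43)·0.15 = 2.5534
v' = 11.0000 − 3.7000·0.15 = 10.4450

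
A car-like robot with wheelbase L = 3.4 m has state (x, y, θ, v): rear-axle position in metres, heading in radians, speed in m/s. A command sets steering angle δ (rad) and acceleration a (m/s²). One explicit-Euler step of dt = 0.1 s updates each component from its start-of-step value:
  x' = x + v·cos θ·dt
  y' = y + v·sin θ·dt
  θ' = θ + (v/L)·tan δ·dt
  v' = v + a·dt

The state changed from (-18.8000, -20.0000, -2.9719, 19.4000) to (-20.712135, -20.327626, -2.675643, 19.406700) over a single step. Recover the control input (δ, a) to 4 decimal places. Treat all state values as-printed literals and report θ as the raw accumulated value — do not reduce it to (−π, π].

a = (v'−v)/dt = (0.006700)/0.1 = 0.0670
Δθ = θ'−θ = 0.296257;  (v·dt/L) = 19.4000·0.1/3.4 = 0.570588
tan δ = Δθ·L/(v·dt) = 0.519213  →  δ = 0.4789

δ = 0.4789, a = 0.0670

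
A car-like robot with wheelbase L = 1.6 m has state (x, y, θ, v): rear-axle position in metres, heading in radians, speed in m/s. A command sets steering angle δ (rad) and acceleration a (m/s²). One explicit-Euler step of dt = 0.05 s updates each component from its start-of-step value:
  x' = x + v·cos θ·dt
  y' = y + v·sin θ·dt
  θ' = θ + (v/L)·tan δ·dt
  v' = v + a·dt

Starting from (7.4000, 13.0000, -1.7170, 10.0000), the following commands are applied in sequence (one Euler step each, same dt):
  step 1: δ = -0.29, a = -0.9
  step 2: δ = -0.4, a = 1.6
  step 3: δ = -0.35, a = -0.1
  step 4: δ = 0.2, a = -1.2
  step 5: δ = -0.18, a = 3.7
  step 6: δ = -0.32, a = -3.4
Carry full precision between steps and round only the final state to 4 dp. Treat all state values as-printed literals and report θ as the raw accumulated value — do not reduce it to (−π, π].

(6.3552, 10.2051, -2.1546, 9.9850)

after step 1 (δ=-0.29, a=-0.9): (7.327158, 12.505334, -1.810254, 9.955000)
after step 2 (δ=-0.4, a=1.6): (7.209104, 12.021787, -1.941782, 10.035000)
after step 3 (δ=-0.35, a=-0.1): (7.027202, 11.554171, -2.056253, 10.030000)
after step 4 (δ=0.2, a=-1.2): (6.793196, 11.110613, -1.992716, 9.970000)
after step 5 (δ=-0.18, a=3.7): (6.589054, 10.655829, -2.049411, 10.155000)
after step 6 (δ=-0.32, a=-3.4): (6.355210, 10.205133, -2.154575, 9.985000)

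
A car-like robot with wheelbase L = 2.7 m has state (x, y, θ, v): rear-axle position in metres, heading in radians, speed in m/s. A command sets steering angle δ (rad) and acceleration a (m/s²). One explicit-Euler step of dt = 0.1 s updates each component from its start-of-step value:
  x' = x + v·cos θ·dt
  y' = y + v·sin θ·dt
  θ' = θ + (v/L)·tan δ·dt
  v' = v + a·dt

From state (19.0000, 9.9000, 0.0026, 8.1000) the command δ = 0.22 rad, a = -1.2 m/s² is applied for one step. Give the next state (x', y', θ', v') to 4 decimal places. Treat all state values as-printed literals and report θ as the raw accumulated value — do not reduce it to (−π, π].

(19.8100, 9.9021, 0.0697, 7.9800)

x' = 19.0000 + 8.1000·cos(0.0026)·0.1 = 19.8100
y' = 9.9000 + 8.1000·sin(0.0026)·0.1 = 9.9021
θ' = 0.0026 + (8.1000/2.7)·tan(0.22)·0.1 = 0.0697
v' = 8.1000 − 1.2000·0.1 = 7.9800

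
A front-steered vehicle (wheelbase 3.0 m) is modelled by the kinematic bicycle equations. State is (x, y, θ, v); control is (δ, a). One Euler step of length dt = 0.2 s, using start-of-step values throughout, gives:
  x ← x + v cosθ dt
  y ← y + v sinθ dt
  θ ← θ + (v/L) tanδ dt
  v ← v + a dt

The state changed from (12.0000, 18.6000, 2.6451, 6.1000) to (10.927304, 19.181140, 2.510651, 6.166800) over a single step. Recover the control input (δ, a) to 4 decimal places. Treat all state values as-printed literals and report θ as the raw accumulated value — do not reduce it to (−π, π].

δ = -0.3193, a = 0.3340

a = (v'−v)/dt = (0.066800)/0.2 = 0.3340
Δθ = θ'−θ = -0.134449;  (v·dt/L) = 6.1000·0.2/3.0 = 0.406667
tan δ = Δθ·L/(v·dt) = -0.330612  →  δ = -0.3193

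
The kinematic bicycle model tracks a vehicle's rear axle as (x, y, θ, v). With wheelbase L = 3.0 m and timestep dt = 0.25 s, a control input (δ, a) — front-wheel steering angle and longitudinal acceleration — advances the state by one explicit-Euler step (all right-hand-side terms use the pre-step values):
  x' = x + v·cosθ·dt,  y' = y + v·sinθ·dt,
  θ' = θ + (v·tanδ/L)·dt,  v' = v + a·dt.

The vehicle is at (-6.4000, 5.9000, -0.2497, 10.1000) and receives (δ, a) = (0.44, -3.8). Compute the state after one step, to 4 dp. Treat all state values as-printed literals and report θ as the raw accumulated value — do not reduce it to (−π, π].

x' = -6.4000 + 10.1000·cos(-0.2497)·0.25 = -3.9533
y' = 5.9000 + 10.1000·sin(-0.2497)·0.25 = 5.2760
θ' = -0.2497 + (10.1000/3.0)·tan(0.44)·0.25 = 0.1465
v' = 10.1000 − 3.8000·0.25 = 9.1500

(-3.9533, 5.2760, 0.1465, 9.1500)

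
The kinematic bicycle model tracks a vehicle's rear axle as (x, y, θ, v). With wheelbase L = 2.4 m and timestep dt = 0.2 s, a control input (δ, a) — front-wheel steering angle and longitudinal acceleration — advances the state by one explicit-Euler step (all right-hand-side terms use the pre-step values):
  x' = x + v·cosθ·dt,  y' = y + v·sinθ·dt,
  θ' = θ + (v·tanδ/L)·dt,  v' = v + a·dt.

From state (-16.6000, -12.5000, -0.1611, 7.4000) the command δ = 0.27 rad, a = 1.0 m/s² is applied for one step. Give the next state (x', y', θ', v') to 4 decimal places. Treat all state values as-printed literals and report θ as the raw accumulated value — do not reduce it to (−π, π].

(-15.1392, -12.7374, 0.0096, 7.6000)

x' = -16.6000 + 7.4000·cos(-0.1611)·0.2 = -15.1392
y' = -12.5000 + 7.4000·sin(-0.1611)·0.2 = -12.7374
θ' = -0.1611 + (7.4000/2.4)·tan(0.27)·0.2 = 0.0096
v' = 7.4000 + 1.0000·0.2 = 7.6000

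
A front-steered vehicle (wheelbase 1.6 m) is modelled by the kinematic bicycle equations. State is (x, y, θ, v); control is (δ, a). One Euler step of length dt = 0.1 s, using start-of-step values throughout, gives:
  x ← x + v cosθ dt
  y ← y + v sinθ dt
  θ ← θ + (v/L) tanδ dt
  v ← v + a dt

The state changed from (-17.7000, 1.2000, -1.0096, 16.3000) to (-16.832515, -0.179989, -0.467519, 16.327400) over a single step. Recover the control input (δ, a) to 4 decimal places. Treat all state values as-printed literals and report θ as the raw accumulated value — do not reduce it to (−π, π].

δ = 0.4890, a = 0.2740

a = (v'−v)/dt = (0.027400)/0.1 = 0.2740
Δθ = θ'−θ = 0.542081;  (v·dt/L) = 16.3000·0.1/1.6 = 1.018750
tan δ = Δθ·L/(v·dt) = 0.532104  →  δ = 0.4890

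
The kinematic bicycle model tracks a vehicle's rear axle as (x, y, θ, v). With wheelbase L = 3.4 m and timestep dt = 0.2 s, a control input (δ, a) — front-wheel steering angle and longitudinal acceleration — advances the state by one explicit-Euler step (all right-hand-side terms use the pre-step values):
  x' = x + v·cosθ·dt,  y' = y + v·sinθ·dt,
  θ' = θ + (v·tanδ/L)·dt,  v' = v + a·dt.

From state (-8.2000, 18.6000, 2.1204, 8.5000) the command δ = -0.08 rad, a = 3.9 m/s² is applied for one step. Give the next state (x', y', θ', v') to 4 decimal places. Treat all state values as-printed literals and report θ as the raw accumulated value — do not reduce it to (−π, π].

x' = -8.2000 + 8.5000·cos(2.1204)·0.2 = -9.0880
y' = 18.6000 + 8.5000·sin(2.1204)·0.2 = 20.0496
θ' = 2.1204 + (8.5000/3.4)·tan(-0.08)·0.2 = 2.0803
v' = 8.5000 + 3.9000·0.2 = 9.2800

(-9.0880, 20.0496, 2.0803, 9.2800)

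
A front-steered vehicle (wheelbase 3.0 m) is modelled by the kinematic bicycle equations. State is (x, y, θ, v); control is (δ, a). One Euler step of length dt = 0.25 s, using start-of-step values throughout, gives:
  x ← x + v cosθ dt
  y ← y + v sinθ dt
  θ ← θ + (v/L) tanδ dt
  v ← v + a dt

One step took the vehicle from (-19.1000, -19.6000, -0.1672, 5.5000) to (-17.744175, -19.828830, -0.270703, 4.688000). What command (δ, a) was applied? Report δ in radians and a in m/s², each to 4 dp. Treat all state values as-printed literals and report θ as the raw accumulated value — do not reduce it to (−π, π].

a = (v'−v)/dt = (-0.812000)/0.25 = -3.2480
Δθ = θ'−θ = -0.103503;  (v·dt/L) = 5.5000·0.25/3.0 = 0.458333
tan δ = Δθ·L/(v·dt) = -0.225825  →  δ = -0.2221

δ = -0.2221, a = -3.2480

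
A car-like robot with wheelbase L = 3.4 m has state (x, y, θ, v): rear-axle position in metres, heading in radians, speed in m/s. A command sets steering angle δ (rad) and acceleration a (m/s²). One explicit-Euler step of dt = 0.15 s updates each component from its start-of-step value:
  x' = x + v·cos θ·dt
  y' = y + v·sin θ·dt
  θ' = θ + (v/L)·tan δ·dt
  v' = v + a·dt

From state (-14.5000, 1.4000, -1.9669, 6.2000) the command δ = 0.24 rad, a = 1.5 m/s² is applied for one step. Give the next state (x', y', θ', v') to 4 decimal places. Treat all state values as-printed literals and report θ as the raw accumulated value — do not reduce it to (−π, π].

(-14.8588, 0.5420, -1.9000, 6.4250)

x' = -14.5000 + 6.2000·cos(-1.9669)·0.15 = -14.8588
y' = 1.4000 + 6.2000·sin(-1.9669)·0.15 = 0.5420
θ' = -1.9669 + (6.2000/3.4)·tan(0.24)·0.15 = -1.9000
v' = 6.2000 + 1.5000·0.15 = 6.4250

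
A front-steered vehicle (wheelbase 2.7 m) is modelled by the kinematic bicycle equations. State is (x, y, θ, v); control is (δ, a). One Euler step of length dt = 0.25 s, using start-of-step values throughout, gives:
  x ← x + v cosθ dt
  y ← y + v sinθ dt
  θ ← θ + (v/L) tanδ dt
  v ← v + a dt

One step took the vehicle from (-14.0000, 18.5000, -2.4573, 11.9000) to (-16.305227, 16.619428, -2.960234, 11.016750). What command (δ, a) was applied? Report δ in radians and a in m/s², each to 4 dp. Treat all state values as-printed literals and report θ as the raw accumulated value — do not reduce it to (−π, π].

a = (v'−v)/dt = (-0.883250)/0.25 = -3.5330
Δθ = θ'−θ = -0.502934;  (v·dt/L) = 11.9000·0.25/2.7 = 1.101852
tan δ = Δθ·L/(v·dt) = -0.456444  →  δ = -0.4282

δ = -0.4282, a = -3.5330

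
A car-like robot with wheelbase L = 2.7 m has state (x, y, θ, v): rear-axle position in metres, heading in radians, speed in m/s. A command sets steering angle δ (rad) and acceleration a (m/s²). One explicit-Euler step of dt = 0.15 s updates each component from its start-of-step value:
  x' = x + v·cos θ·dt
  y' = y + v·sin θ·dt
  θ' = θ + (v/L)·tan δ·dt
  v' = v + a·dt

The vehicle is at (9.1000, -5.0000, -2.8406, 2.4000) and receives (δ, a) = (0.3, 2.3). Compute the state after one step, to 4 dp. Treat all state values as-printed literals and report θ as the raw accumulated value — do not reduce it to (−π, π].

x' = 9.1000 + 2.4000·cos(-2.8406)·0.15 = 8.7562
y' = -5.0000 + 2.4000·sin(-2.8406)·0.15 = -5.1067
θ' = -2.8406 + (2.4000/2.7)·tan(0.3)·0.15 = -2.7994
v' = 2.4000 + 2.3000·0.15 = 2.7450

(8.7562, -5.1067, -2.7994, 2.7450)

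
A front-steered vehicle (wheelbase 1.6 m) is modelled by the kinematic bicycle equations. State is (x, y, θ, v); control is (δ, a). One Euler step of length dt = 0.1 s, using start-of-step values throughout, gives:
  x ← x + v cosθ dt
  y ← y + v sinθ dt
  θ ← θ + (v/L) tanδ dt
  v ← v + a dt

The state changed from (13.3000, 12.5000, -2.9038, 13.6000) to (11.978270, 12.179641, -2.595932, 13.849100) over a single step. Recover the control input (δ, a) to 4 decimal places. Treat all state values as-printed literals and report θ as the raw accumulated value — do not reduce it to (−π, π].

a = (v'−v)/dt = (0.249100)/0.1 = 2.4910
Δθ = θ'−θ = 0.307868;  (v·dt/L) = 13.6000·0.1/1.6 = 0.850000
tan δ = Δθ·L/(v·dt) = 0.362198  →  δ = 0.3475

δ = 0.3475, a = 2.4910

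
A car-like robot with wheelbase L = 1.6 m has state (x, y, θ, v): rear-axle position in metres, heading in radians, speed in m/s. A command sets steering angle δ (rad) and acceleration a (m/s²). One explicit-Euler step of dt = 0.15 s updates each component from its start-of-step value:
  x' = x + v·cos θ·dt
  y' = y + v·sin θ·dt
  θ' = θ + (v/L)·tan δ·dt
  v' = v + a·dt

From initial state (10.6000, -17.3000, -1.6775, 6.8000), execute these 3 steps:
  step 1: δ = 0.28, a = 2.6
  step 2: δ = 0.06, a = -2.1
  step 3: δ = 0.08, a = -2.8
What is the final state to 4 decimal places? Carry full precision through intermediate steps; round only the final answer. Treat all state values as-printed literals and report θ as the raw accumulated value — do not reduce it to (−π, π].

after step 1 (δ=0.28, a=2.6): (10.491369, -18.314199, -1.494184, 7.190000)
after step 2 (δ=0.06, a=-2.1): (10.573914, -19.389535, -1.453692, 6.875000)
after step 3 (δ=0.08, a=-2.8): (10.694402, -20.413722, -1.402019, 6.455000)

(10.6944, -20.4137, -1.4020, 6.4550)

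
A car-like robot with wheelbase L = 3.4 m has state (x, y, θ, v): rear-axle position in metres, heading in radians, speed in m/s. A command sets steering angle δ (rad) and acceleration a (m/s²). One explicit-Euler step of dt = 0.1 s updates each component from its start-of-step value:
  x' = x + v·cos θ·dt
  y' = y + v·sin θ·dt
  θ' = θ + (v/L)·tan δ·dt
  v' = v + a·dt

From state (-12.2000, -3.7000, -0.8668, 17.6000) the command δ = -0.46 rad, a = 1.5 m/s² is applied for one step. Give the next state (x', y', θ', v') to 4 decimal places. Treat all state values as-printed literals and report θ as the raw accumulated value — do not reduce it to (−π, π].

x' = -12.2000 + 17.6000·cos(-0.8668)·0.1 = -11.0608
y' = -3.7000 + 17.6000·sin(-0.8668)·0.1 = -5.0416
θ' = -0.8668 + (17.6000/3.4)·tan(-0.46)·0.1 = -1.1233
v' = 17.6000 + 1.5000·0.1 = 17.7500

(-11.0608, -5.0416, -1.1233, 17.7500)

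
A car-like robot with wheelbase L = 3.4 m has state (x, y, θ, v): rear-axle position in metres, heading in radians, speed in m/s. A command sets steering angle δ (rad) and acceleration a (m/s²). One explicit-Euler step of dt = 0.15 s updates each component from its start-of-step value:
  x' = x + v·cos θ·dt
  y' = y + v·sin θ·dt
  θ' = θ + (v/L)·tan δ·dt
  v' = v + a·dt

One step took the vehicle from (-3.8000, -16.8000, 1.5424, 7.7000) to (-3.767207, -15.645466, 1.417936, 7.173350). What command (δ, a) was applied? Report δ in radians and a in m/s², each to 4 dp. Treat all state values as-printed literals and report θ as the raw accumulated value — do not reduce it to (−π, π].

δ = -0.3512, a = -3.5110

a = (v'−v)/dt = (-0.526650)/0.15 = -3.5110
Δθ = θ'−θ = -0.124464;  (v·dt/L) = 7.7000·0.15/3.4 = 0.339706
tan δ = Δθ·L/(v·dt) = -0.366388  →  δ = -0.3512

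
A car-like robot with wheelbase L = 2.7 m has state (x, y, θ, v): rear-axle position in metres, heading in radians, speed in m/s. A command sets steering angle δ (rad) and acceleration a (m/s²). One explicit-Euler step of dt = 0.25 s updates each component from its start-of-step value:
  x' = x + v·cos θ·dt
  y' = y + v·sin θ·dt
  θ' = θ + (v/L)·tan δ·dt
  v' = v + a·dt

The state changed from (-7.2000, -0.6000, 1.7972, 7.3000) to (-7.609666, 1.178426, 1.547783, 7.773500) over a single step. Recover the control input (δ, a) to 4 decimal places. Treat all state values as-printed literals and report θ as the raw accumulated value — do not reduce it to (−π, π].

δ = -0.3535, a = 1.8940

a = (v'−v)/dt = (0.473500)/0.25 = 1.8940
Δθ = θ'−θ = -0.249417;  (v·dt/L) = 7.3000·0.25/2.7 = 0.675926
tan δ = Δθ·L/(v·dt) = -0.369000  →  δ = -0.3535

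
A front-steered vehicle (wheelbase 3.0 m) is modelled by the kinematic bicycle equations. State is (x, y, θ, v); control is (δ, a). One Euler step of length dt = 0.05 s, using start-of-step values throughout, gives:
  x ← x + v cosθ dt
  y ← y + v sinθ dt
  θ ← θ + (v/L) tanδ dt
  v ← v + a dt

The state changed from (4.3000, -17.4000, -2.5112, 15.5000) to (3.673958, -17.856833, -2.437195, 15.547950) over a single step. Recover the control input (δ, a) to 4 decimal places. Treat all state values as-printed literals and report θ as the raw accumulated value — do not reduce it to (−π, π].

a = (v'−v)/dt = (0.047950)/0.05 = 0.9590
Δθ = θ'−θ = 0.074005;  (v·dt/L) = 15.5000·0.05/3.0 = 0.258333
tan δ = Δθ·L/(v·dt) = 0.286471  →  δ = 0.2790

δ = 0.2790, a = 0.9590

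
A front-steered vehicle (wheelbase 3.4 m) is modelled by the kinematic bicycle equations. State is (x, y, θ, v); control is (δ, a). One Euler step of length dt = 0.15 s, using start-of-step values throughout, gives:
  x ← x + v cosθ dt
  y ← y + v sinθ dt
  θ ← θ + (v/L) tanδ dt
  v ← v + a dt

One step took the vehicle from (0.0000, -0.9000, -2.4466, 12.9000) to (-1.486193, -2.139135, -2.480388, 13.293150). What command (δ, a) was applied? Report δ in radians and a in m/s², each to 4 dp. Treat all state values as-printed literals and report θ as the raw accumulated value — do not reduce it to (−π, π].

δ = -0.0593, a = 2.6210

a = (v'−v)/dt = (0.393150)/0.15 = 2.6210
Δθ = θ'−θ = -0.033788;  (v·dt/L) = 12.9000·0.15/3.4 = 0.569118
tan δ = Δθ·L/(v·dt) = -0.059369  →  δ = -0.0593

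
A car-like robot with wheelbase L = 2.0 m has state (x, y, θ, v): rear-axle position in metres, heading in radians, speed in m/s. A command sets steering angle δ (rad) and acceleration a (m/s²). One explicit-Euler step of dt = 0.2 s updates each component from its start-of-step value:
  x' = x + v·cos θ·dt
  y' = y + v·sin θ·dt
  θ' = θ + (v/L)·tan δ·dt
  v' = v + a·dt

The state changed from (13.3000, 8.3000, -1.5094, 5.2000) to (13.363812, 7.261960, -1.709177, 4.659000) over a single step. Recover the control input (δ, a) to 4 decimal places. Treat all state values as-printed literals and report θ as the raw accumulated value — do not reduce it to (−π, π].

δ = -0.3668, a = -2.7050

a = (v'−v)/dt = (-0.541000)/0.2 = -2.7050
Δθ = θ'−θ = -0.199777;  (v·dt/L) = 5.2000·0.2/2.0 = 0.520000
tan δ = Δθ·L/(v·dt) = -0.384187  →  δ = -0.3668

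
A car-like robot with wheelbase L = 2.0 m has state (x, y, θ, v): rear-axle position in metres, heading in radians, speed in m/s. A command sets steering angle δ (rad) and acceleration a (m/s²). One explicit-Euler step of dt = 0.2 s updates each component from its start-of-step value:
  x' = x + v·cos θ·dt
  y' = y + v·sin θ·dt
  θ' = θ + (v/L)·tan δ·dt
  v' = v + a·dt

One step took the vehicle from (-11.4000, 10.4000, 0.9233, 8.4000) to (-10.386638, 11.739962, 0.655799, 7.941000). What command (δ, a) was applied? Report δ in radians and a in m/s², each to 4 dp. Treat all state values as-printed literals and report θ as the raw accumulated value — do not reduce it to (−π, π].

δ = -0.3083, a = -2.2950

a = (v'−v)/dt = (-0.459000)/0.2 = -2.2950
Δθ = θ'−θ = -0.267501;  (v·dt/L) = 8.4000·0.2/2.0 = 0.840000
tan δ = Δθ·L/(v·dt) = -0.318454  →  δ = -0.3083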